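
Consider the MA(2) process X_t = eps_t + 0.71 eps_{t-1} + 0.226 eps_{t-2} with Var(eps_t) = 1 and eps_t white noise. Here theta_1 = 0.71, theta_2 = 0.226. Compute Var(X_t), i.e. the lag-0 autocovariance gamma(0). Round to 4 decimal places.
\gamma(0) = 1.5552

For an MA(q) process X_t = eps_t + sum_i theta_i eps_{t-i} with
Var(eps_t) = sigma^2, the variance is
  gamma(0) = sigma^2 * (1 + sum_i theta_i^2).
  sum_i theta_i^2 = (0.71)^2 + (0.226)^2 = 0.5041 + 0.051076 = 0.555176.
  gamma(0) = 1 * (1 + 0.555176) = 1 * 1.555176 = 1.555176, which rounds to 1.5552.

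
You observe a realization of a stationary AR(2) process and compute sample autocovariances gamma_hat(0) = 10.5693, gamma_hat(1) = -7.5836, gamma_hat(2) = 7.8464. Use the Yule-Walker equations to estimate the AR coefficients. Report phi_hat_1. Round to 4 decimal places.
\hat\phi_{1} = -0.3810

The Yule-Walker equations for an AR(p) process read, in matrix form,
  Gamma_p phi = r_p,   with   (Gamma_p)_{ij} = gamma(|i - j|),
                       (r_p)_i = gamma(i),   i,j = 1..p.
Substitute the sample gammas (Toeplitz matrix and right-hand side of size 2):
  Gamma_p = [[10.5693, -7.5836], [-7.5836, 10.5693]]
  r_p     = [-7.5836, 7.8464]
Written out:
  10.5693 phi_1 - 7.5836 phi_2 = -7.5836
  -7.5836 phi_1 + 10.5693 phi_2 = 7.8464
Solve by Cramer's rule:
  det = gamma(0)^2 - gamma(1)^2 = (10.5693)^2 - (-7.5836)^2 = 111.71010249 - 57.51098896 = 54.19911353
  phi_hat_1 = [gamma(1) gamma(0) - gamma(1) gamma(2)] / det = [(-7.5836)(10.5693) - (-7.5836)(7.8464)] / 54.19911353 = -20.64938444 / 54.19911353 = -0.381
  phi_hat_2 = [gamma(0) gamma(2) - gamma(1)^2] / det = [(10.5693)(7.8464) - (-7.5836)^2] / 54.19911353 = 25.41996656 / 54.19911353 = 0.469
So phi_hat = [-0.3810, 0.4690].
Therefore phi_hat_1 = -0.3810.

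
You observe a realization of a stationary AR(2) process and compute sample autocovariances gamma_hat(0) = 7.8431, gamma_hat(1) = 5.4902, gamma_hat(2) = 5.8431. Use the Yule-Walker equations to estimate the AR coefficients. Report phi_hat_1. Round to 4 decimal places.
\hat\phi_{1} = 0.3500

The Yule-Walker equations for an AR(p) process read, in matrix form,
  Gamma_p phi = r_p,   with   (Gamma_p)_{ij} = gamma(|i - j|),
                       (r_p)_i = gamma(i),   i,j = 1..p.
Substitute the sample gammas (Toeplitz matrix and right-hand side of size 2):
  Gamma_p = [[7.8431, 5.4902], [5.4902, 7.8431]]
  r_p     = [5.4902, 5.8431]
Written out:
  7.8431 phi_1 + 5.4902 phi_2 = 5.4902
  5.4902 phi_1 + 7.8431 phi_2 = 5.8431
Solve by Cramer's rule:
  det = gamma(0)^2 - gamma(1)^2 = (7.8431)^2 - (5.4902)^2 = 61.51421761 - 30.14229604 = 31.37192157
  phi_hat_1 = [gamma(1) gamma(0) - gamma(1) gamma(2)] / det = [(5.4902)(7.8431) - (5.4902)(5.8431)] / 31.37192157 = 10.9804 / 31.37192157 = 0.35
  phi_hat_2 = [gamma(0) gamma(2) - gamma(1)^2] / det = [(7.8431)(5.8431) - (5.4902)^2] / 31.37192157 = 15.68572157 / 31.37192157 = 0.5
So phi_hat = [0.3500, 0.5000].
Therefore phi_hat_1 = 0.3500.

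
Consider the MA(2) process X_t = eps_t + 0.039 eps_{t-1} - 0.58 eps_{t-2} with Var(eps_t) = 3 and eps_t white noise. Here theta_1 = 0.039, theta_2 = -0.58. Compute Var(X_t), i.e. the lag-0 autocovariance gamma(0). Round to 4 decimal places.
\gamma(0) = 4.0138

For an MA(q) process X_t = eps_t + sum_i theta_i eps_{t-i} with
Var(eps_t) = sigma^2, the variance is
  gamma(0) = sigma^2 * (1 + sum_i theta_i^2).
  sum_i theta_i^2 = (0.039)^2 + (-0.58)^2 = 0.001521 + 0.3364 = 0.337921.
  gamma(0) = 3 * (1 + 0.337921) = 3 * 1.337921 = 4.013763, which rounds to 4.0138.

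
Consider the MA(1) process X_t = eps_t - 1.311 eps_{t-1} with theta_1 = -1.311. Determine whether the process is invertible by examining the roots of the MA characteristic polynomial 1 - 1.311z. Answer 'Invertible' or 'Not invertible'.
\text{Not invertible}

The MA(q) characteristic polynomial is P(z) = 1 - 1.311z.
Invertibility requires all roots to lie outside the unit circle, i.e. |z| > 1 for every root.
This is linear in z: 1 + (-1.311) z = 0  =>  z = -1/(-1.311) = 0.762777,  |z| = 0.762777.
Moduli of all roots: 0.7628.
All moduli strictly greater than 1? No.
Verdict: Not invertible.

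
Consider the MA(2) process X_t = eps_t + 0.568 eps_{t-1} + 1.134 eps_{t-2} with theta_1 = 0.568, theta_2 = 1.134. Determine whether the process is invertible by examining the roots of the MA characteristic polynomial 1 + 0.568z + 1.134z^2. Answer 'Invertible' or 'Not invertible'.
\text{Not invertible}

The MA(q) characteristic polynomial is P(z) = 1 + 0.568z + 1.134z^2.
Invertibility requires all roots to lie outside the unit circle, i.e. |z| > 1 for every root.
Set 1 + (0.568) z + (1.134) z^2 = 0, i.e. a z^2 + b z + c = 0 with a = 1.134, b = 0.568, c = 1.
Discriminant D = b^2 - 4ac = (0.568)^2 - 4*(1.134)*1 = 0.322624 - (4.536) = -4.213376.
D < 0, so the roots are the complex-conjugate pair z = (-b +/- i sqrt(-D)) / (2a) = -0.2504 +/- 0.905i.
For a conjugate pair |z|^2 = z * conj(z) = (product of roots) = c/a = 1/(1.134) = 0.881834, so |z| = sqrt(0.881834) = 0.9391 for both roots.
Moduli of all roots: 0.9391, 0.9391.
All moduli strictly greater than 1? No.
Verdict: Not invertible.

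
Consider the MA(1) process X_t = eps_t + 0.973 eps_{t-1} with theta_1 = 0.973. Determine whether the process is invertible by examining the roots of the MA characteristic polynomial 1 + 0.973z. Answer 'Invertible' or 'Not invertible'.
\text{Invertible}

The MA(q) characteristic polynomial is P(z) = 1 + 0.973z.
Invertibility requires all roots to lie outside the unit circle, i.e. |z| > 1 for every root.
This is linear in z: 1 + (0.973) z = 0  =>  z = -1/(0.973) = -1.027749,  |z| = 1.027749.
Moduli of all roots: 1.0277.
All moduli strictly greater than 1? Yes.
Verdict: Invertible.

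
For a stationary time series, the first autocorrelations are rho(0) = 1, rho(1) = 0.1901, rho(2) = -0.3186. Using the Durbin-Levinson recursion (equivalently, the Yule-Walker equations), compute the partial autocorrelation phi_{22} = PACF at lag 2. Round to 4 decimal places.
\phi_{22} = -0.3680

The PACF at lag k is phi_{kk}, the last component of the solution
to the Yule-Walker system G_k phi = r_k where
  (G_k)_{ij} = rho(|i - j|), (r_k)_i = rho(i), i,j = 1..k.
Equivalently, Durbin-Levinson gives phi_{kk} iteratively:
  phi_{11} = rho(1)
  phi_{kk} = [rho(k) - sum_{j=1..k-1} phi_{k-1,j} rho(k-j)]
            / [1 - sum_{j=1..k-1} phi_{k-1,j} rho(j)],
  phi_{k,j} = phi_{k-1,j} - phi_{kk} phi_{k-1,k-j},  j = 1..k-1.
Step k = 1:
  phi_11 = rho(1) = 0.1901.
Step k = 2:
  phi_22 = [rho(2) - phi_11 rho(1)] / [1 - phi_11 rho(1)] = [-0.3186 - (0.1901)(0.1901)] / [1 - (0.1901)(0.1901)]
         = -0.35473801 / 0.96386199 = -0.368.
Therefore phi_{22} = -0.3680.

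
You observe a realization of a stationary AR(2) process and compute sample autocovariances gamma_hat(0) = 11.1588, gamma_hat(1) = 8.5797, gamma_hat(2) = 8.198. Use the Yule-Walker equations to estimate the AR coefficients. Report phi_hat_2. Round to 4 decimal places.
\hat\phi_{2} = 0.3510

The Yule-Walker equations for an AR(p) process read, in matrix form,
  Gamma_p phi = r_p,   with   (Gamma_p)_{ij} = gamma(|i - j|),
                       (r_p)_i = gamma(i),   i,j = 1..p.
Substitute the sample gammas (Toeplitz matrix and right-hand side of size 2):
  Gamma_p = [[11.1588, 8.5797], [8.5797, 11.1588]]
  r_p     = [8.5797, 8.198]
Written out:
  11.1588 phi_1 + 8.5797 phi_2 = 8.5797
  8.5797 phi_1 + 11.1588 phi_2 = 8.198
Solve by Cramer's rule:
  det = gamma(0)^2 - gamma(1)^2 = (11.1588)^2 - (8.5797)^2 = 124.51881744 - 73.61125209 = 50.90756535
  phi_hat_1 = [gamma(1) gamma(0) - gamma(1) gamma(2)] / det = [(8.5797)(11.1588) - (8.5797)(8.198)] / 50.90756535 = 25.40277576 / 50.90756535 = 0.499
  phi_hat_2 = [gamma(0) gamma(2) - gamma(1)^2] / det = [(11.1588)(8.198) - (8.5797)^2] / 50.90756535 = 17.86859031 / 50.90756535 = 0.351
So phi_hat = [0.4990, 0.3510].
Therefore phi_hat_2 = 0.3510.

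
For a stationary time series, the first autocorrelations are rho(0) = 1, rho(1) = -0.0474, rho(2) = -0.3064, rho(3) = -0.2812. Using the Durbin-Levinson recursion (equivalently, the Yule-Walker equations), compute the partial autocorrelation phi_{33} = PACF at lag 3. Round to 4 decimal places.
\phi_{33} = -0.3490

The PACF at lag k is phi_{kk}, the last component of the solution
to the Yule-Walker system G_k phi = r_k where
  (G_k)_{ij} = rho(|i - j|), (r_k)_i = rho(i), i,j = 1..k.
Equivalently, Durbin-Levinson gives phi_{kk} iteratively:
  phi_{11} = rho(1)
  phi_{kk} = [rho(k) - sum_{j=1..k-1} phi_{k-1,j} rho(k-j)]
            / [1 - sum_{j=1..k-1} phi_{k-1,j} rho(j)],
  phi_{k,j} = phi_{k-1,j} - phi_{kk} phi_{k-1,k-j},  j = 1..k-1.
Step k = 1:
  phi_11 = rho(1) = -0.0474.
Step k = 2:
  phi_22 = [rho(2) - phi_11 rho(1)] / [1 - phi_11 rho(1)] = [-0.3064 - (-0.0474)(-0.0474)] / [1 - (-0.0474)(-0.0474)]
         = -0.30864676 / 0.99775324 = -0.309342.
  Update: phi_21 = phi_11 - phi_22 phi_11 = -0.0474 - (-0.309342)(-0.0474) = -0.062063.
Step k = 3:
  phi_33 = [rho(3) - phi_21 rho(2) - phi_22 rho(1)] / [1 - phi_21 rho(1) - phi_22 rho(2)]
    numerator   = -0.2812 - (-0.062063)(-0.3064) - (-0.309342)(-0.0474) = -0.31487884
    denominator = 1 - (-0.062063)(-0.0474) - (-0.309342)(-0.3064) = 0.9022759
  phi_33 = -0.31487884 / 0.9022759 = -0.349.
Therefore phi_{33} = -0.3490.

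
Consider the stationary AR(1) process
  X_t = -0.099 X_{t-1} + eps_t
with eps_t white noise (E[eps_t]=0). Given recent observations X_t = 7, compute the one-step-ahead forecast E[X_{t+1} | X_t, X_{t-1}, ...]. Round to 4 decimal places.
E[X_{t+1} \mid \mathcal F_t] = -0.6930

For an AR(p) model X_t = c + sum_i phi_i X_{t-i} + eps_t, the
one-step-ahead conditional mean is
  E[X_{t+1} | X_t, ...] = c + sum_i phi_i X_{t+1-i}.
Substitute known values:
  E[X_{t+1} | ...] = (-0.099) * (7)
                   = -0.6930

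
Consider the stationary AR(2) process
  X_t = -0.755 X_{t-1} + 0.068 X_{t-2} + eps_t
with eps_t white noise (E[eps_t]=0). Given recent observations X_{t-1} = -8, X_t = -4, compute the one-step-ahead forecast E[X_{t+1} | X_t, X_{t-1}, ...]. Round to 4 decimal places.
E[X_{t+1} \mid \mathcal F_t] = 2.4760

For an AR(p) model X_t = c + sum_i phi_i X_{t-i} + eps_t, the
one-step-ahead conditional mean is
  E[X_{t+1} | X_t, ...] = c + sum_i phi_i X_{t+1-i}.
Substitute known values:
  E[X_{t+1} | ...] = (-0.755) * (-4) + (0.068) * (-8)
                   = 2.4760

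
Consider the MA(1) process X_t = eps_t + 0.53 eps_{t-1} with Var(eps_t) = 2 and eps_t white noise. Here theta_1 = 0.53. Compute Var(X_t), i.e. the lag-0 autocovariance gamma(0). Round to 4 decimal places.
\gamma(0) = 2.5618

For an MA(q) process X_t = eps_t + sum_i theta_i eps_{t-i} with
Var(eps_t) = sigma^2, the variance is
  gamma(0) = sigma^2 * (1 + sum_i theta_i^2).
  sum_i theta_i^2 = (0.53)^2 = 0.2809.
  gamma(0) = 2 * (1 + 0.2809) = 2 * 1.2809 = 2.5618.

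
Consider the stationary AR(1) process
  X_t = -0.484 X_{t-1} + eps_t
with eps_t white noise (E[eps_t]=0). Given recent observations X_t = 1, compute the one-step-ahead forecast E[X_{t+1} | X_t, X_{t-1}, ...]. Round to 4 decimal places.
E[X_{t+1} \mid \mathcal F_t] = -0.4840

For an AR(p) model X_t = c + sum_i phi_i X_{t-i} + eps_t, the
one-step-ahead conditional mean is
  E[X_{t+1} | X_t, ...] = c + sum_i phi_i X_{t+1-i}.
Substitute known values:
  E[X_{t+1} | ...] = (-0.484) * (1)
                   = -0.4840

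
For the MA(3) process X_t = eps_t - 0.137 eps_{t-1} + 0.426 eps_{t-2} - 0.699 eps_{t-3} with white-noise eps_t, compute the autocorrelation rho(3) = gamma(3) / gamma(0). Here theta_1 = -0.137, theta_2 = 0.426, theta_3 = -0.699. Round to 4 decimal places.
\rho(3) = -0.4139

For an MA(q) process with theta_0 = 1, the autocovariance is
  gamma(k) = sigma^2 * sum_{i=0..q-k} theta_i * theta_{i+k},
and rho(k) = gamma(k) / gamma(0). Sigma^2 cancels.
  numerator   = (1)*(-0.699) = -0.699.
  denominator = (1)^2 + (-0.137)^2 + (0.426)^2 + (-0.699)^2 = 1.688846.
  rho(3) = -0.699 / 1.688846 = -0.4139.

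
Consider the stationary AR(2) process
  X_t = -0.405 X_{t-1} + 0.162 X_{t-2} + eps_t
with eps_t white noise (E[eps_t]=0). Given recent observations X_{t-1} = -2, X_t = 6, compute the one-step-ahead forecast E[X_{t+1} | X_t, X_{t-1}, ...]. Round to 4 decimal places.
E[X_{t+1} \mid \mathcal F_t] = -2.7540

For an AR(p) model X_t = c + sum_i phi_i X_{t-i} + eps_t, the
one-step-ahead conditional mean is
  E[X_{t+1} | X_t, ...] = c + sum_i phi_i X_{t+1-i}.
Substitute known values:
  E[X_{t+1} | ...] = (-0.405) * (6) + (0.162) * (-2)
                   = -2.7540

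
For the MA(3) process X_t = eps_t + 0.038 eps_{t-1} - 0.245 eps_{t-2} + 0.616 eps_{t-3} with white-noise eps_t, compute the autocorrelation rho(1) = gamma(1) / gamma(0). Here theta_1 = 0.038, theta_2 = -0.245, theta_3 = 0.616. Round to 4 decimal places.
\rho(1) = -0.0848

For an MA(q) process with theta_0 = 1, the autocovariance is
  gamma(k) = sigma^2 * sum_{i=0..q-k} theta_i * theta_{i+k},
and rho(k) = gamma(k) / gamma(0). Sigma^2 cancels.
  numerator   = (1)*(0.038) + (0.038)*(-0.245) + (-0.245)*(0.616) = -0.12223.
  denominator = (1)^2 + (0.038)^2 + (-0.245)^2 + (0.616)^2 = 1.440925.
  rho(1) = -0.12223 / 1.440925 = -0.0848.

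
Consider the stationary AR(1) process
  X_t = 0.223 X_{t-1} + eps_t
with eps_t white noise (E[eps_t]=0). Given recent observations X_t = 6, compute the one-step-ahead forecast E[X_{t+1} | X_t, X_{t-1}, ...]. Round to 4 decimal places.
E[X_{t+1} \mid \mathcal F_t] = 1.3380

For an AR(p) model X_t = c + sum_i phi_i X_{t-i} + eps_t, the
one-step-ahead conditional mean is
  E[X_{t+1} | X_t, ...] = c + sum_i phi_i X_{t+1-i}.
Substitute known values:
  E[X_{t+1} | ...] = (0.223) * (6)
                   = 1.3380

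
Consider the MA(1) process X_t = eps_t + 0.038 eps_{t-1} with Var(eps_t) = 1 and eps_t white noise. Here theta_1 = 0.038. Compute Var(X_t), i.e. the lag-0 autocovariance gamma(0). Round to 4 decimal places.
\gamma(0) = 1.0014

For an MA(q) process X_t = eps_t + sum_i theta_i eps_{t-i} with
Var(eps_t) = sigma^2, the variance is
  gamma(0) = sigma^2 * (1 + sum_i theta_i^2).
  sum_i theta_i^2 = (0.038)^2 = 0.001444.
  gamma(0) = 1 * (1 + 0.001444) = 1 * 1.001444 = 1.001444, which rounds to 1.0014.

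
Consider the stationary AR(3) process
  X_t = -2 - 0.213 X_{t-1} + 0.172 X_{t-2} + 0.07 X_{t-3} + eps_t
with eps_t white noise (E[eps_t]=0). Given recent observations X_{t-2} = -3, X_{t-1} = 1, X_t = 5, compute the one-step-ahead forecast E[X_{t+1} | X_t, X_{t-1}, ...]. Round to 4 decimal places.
E[X_{t+1} \mid \mathcal F_t] = -3.1030

For an AR(p) model X_t = c + sum_i phi_i X_{t-i} + eps_t, the
one-step-ahead conditional mean is
  E[X_{t+1} | X_t, ...] = c + sum_i phi_i X_{t+1-i}.
Substitute known values:
  E[X_{t+1} | ...] = -2 + (-0.213) * (5) + (0.172) * (1) + (0.07) * (-3)
                   = -3.1030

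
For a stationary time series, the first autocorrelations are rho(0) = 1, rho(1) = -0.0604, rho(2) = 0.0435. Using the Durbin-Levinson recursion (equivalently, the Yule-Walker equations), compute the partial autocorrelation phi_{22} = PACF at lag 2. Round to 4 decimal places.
\phi_{22} = 0.0400

The PACF at lag k is phi_{kk}, the last component of the solution
to the Yule-Walker system G_k phi = r_k where
  (G_k)_{ij} = rho(|i - j|), (r_k)_i = rho(i), i,j = 1..k.
Equivalently, Durbin-Levinson gives phi_{kk} iteratively:
  phi_{11} = rho(1)
  phi_{kk} = [rho(k) - sum_{j=1..k-1} phi_{k-1,j} rho(k-j)]
            / [1 - sum_{j=1..k-1} phi_{k-1,j} rho(j)],
  phi_{k,j} = phi_{k-1,j} - phi_{kk} phi_{k-1,k-j},  j = 1..k-1.
Step k = 1:
  phi_11 = rho(1) = -0.0604.
Step k = 2:
  phi_22 = [rho(2) - phi_11 rho(1)] / [1 - phi_11 rho(1)] = [0.0435 - (-0.0604)(-0.0604)] / [1 - (-0.0604)(-0.0604)]
         = 0.03985184 / 0.99635184 = 0.04.
Therefore phi_{22} = 0.0400.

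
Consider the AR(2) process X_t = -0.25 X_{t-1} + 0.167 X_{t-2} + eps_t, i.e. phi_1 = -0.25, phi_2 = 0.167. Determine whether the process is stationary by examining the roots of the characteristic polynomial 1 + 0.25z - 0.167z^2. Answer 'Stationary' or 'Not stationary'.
\text{Stationary}

The AR(p) characteristic polynomial is P(z) = 1 + 0.25z - 0.167z^2.
Stationarity requires all roots to lie outside the unit circle, i.e. |z| > 1 for every root.
Set 1 + (0.25) z + (-0.167) z^2 = 0, i.e. a z^2 + b z + c = 0 with a = -0.167, b = 0.25, c = 1.
Discriminant D = b^2 - 4ac = (0.25)^2 - 4*(-0.167)*1 = 0.0625 - (-0.668) = 0.7305.
D >= 0, so the roots are real: z = (-b +/- sqrt(D)) / (2a) = (-0.25 +/- 0.854693) / (-0.334).
  z_1 = (-0.25 + 0.854693) / (-0.334) = -1.8105,   |z_1| = 1.8105.
  z_2 = (-0.25 - 0.854693) / (-0.334) = 3.3075,   |z_2| = 3.3075.
Moduli of all roots: 1.8105, 3.3075.
All moduli strictly greater than 1? Yes.
Verdict: Stationary.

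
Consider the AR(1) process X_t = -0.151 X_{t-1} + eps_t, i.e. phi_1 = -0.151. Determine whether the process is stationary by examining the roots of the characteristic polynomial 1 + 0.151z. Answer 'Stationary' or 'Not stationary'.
\text{Stationary}

The AR(p) characteristic polynomial is P(z) = 1 + 0.151z.
Stationarity requires all roots to lie outside the unit circle, i.e. |z| > 1 for every root.
This is linear in z: 1 + (0.151) z = 0  =>  z = -1/(0.151) = -6.622517,  |z| = 6.622517.
Moduli of all roots: 6.6225.
All moduli strictly greater than 1? Yes.
Verdict: Stationary.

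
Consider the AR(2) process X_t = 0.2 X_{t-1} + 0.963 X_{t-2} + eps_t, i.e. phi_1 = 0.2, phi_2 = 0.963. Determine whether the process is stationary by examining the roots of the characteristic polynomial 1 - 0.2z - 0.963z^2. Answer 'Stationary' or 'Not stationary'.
\text{Not stationary}

The AR(p) characteristic polynomial is P(z) = 1 - 0.2z - 0.963z^2.
Stationarity requires all roots to lie outside the unit circle, i.e. |z| > 1 for every root.
Set 1 + (-0.2) z + (-0.963) z^2 = 0, i.e. a z^2 + b z + c = 0 with a = -0.963, b = -0.2, c = 1.
Discriminant D = b^2 - 4ac = (-0.2)^2 - 4*(-0.963)*1 = 0.04 - (-3.852) = 3.892.
D >= 0, so the roots are real: z = (-b +/- sqrt(D)) / (2a) = (0.2 +/- 1.972815) / (-1.926).
  z_1 = (0.2 + 1.972815) / (-1.926) = -1.1281,   |z_1| = 1.1281.
  z_2 = (0.2 - 1.972815) / (-1.926) = 0.9205,   |z_2| = 0.9205.
Moduli of all roots: 1.1281, 0.9205.
All moduli strictly greater than 1? No.
Verdict: Not stationary.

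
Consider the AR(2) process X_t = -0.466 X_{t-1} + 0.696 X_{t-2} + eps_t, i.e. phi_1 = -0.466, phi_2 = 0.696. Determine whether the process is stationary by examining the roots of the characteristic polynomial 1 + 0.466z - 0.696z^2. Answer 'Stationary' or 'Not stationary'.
\text{Not stationary}

The AR(p) characteristic polynomial is P(z) = 1 + 0.466z - 0.696z^2.
Stationarity requires all roots to lie outside the unit circle, i.e. |z| > 1 for every root.
Set 1 + (0.466) z + (-0.696) z^2 = 0, i.e. a z^2 + b z + c = 0 with a = -0.696, b = 0.466, c = 1.
Discriminant D = b^2 - 4ac = (0.466)^2 - 4*(-0.696)*1 = 0.217156 - (-2.784) = 3.001156.
D >= 0, so the roots are real: z = (-b +/- sqrt(D)) / (2a) = (-0.466 +/- 1.732384) / (-1.392).
  z_1 = (-0.466 + 1.732384) / (-1.392) = -0.9098,   |z_1| = 0.9098.
  z_2 = (-0.466 - 1.732384) / (-1.392) = 1.5793,   |z_2| = 1.5793.
Moduli of all roots: 0.9098, 1.5793.
All moduli strictly greater than 1? No.
Verdict: Not stationary.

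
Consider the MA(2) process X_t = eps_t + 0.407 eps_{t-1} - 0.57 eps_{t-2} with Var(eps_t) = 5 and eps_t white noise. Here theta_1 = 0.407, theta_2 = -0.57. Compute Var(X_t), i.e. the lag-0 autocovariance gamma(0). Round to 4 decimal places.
\gamma(0) = 7.4527

For an MA(q) process X_t = eps_t + sum_i theta_i eps_{t-i} with
Var(eps_t) = sigma^2, the variance is
  gamma(0) = sigma^2 * (1 + sum_i theta_i^2).
  sum_i theta_i^2 = (0.407)^2 + (-0.57)^2 = 0.165649 + 0.3249 = 0.490549.
  gamma(0) = 5 * (1 + 0.490549) = 5 * 1.490549 = 7.452745, which rounds to 7.4527.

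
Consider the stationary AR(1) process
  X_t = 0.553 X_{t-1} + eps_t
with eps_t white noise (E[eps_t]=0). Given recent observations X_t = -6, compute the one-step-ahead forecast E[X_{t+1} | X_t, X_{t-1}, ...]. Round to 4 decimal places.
E[X_{t+1} \mid \mathcal F_t] = -3.3180

For an AR(p) model X_t = c + sum_i phi_i X_{t-i} + eps_t, the
one-step-ahead conditional mean is
  E[X_{t+1} | X_t, ...] = c + sum_i phi_i X_{t+1-i}.
Substitute known values:
  E[X_{t+1} | ...] = (0.553) * (-6)
                   = -3.3180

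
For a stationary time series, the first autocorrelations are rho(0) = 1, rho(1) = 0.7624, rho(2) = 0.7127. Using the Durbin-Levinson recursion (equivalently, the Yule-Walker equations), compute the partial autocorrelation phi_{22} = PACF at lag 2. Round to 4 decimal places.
\phi_{22} = 0.3139

The PACF at lag k is phi_{kk}, the last component of the solution
to the Yule-Walker system G_k phi = r_k where
  (G_k)_{ij} = rho(|i - j|), (r_k)_i = rho(i), i,j = 1..k.
Equivalently, Durbin-Levinson gives phi_{kk} iteratively:
  phi_{11} = rho(1)
  phi_{kk} = [rho(k) - sum_{j=1..k-1} phi_{k-1,j} rho(k-j)]
            / [1 - sum_{j=1..k-1} phi_{k-1,j} rho(j)],
  phi_{k,j} = phi_{k-1,j} - phi_{kk} phi_{k-1,k-j},  j = 1..k-1.
Step k = 1:
  phi_11 = rho(1) = 0.7624.
Step k = 2:
  phi_22 = [rho(2) - phi_11 rho(1)] / [1 - phi_11 rho(1)] = [0.7127 - (0.7624)(0.7624)] / [1 - (0.7624)(0.7624)]
         = 0.13144624 / 0.41874624 = 0.3139.
Therefore phi_{22} = 0.3139.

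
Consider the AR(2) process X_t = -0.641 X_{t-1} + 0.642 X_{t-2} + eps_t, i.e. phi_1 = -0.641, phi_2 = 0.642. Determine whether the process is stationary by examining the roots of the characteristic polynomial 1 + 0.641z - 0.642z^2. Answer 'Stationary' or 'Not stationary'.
\text{Not stationary}

The AR(p) characteristic polynomial is P(z) = 1 + 0.641z - 0.642z^2.
Stationarity requires all roots to lie outside the unit circle, i.e. |z| > 1 for every root.
Set 1 + (0.641) z + (-0.642) z^2 = 0, i.e. a z^2 + b z + c = 0 with a = -0.642, b = 0.641, c = 1.
Discriminant D = b^2 - 4ac = (0.641)^2 - 4*(-0.642)*1 = 0.410881 - (-2.568) = 2.978881.
D >= 0, so the roots are real: z = (-b +/- sqrt(D)) / (2a) = (-0.641 +/- 1.725944) / (-1.284).
  z_1 = (-0.641 + 1.725944) / (-1.284) = -0.845,   |z_1| = 0.845.
  z_2 = (-0.641 - 1.725944) / (-1.284) = 1.8434,   |z_2| = 1.8434.
Moduli of all roots: 0.8450, 1.8434.
All moduli strictly greater than 1? No.
Verdict: Not stationary.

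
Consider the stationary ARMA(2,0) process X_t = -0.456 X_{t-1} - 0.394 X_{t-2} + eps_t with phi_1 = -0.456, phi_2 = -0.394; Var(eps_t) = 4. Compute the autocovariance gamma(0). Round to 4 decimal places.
\gamma(0) = 5.3024

Multiply the model equation by X_{t-k} and take expectations. With theta_0 = psi_0 = 1 and psi_j the MA(infinity) weights, this gives
  gamma(k) - sum_i phi_i gamma(k-i) = c_k,
  c_k = sigma^2 * sum_{j=k..q} theta_j psi_{j-k}   (c_k = 0 for k > q),
using gamma(-m) = gamma(m).
Pure AR (q = 0): c_0 = sigma^2 = 4, c_k = 0 for k >= 1.
Equations for k = 0, 1, 2 (AR order 2, c_2 = 0):
  (E0) gamma(0) = phi_1 gamma(1) + phi_2 gamma(2) + c_0
  (E1) gamma(1) = phi_1 gamma(0) + phi_2 gamma(1) + c_1
  (E2) gamma(2) = phi_1 gamma(1) + phi_2 gamma(0)
From (E1): gamma(1) = A gamma(0) + B with
  A = phi_1 / (1 - phi_2) = -0.456 / 1.394 = -0.327116,   B = c_1 / (1 - phi_2) = 0 / 1.394 = 0.
Insert (E2) into (E0): gamma(0) (1 - phi_2^2) = phi_1 (1 + phi_2) gamma(1) + c_0.
  phi_1 (1 + phi_2) = (-0.456)(0.606) = -0.276336,   1 - phi_2^2 = 0.844764.
Replace gamma(1) by A gamma(0) + B and collect gamma(0):
  gamma(0) [0.844764 - (-0.276336)(-0.327116)] = c_0 = 4
  gamma(0) * 0.75437 = 4
  gamma(0) = 4 / 0.75437 = 5.302438.
Therefore gamma(0) = 5.3024 (to 4 decimal places).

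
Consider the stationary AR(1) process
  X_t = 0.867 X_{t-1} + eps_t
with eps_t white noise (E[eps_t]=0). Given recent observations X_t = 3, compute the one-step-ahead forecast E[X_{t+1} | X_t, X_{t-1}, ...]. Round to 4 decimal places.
E[X_{t+1} \mid \mathcal F_t] = 2.6010

For an AR(p) model X_t = c + sum_i phi_i X_{t-i} + eps_t, the
one-step-ahead conditional mean is
  E[X_{t+1} | X_t, ...] = c + sum_i phi_i X_{t+1-i}.
Substitute known values:
  E[X_{t+1} | ...] = (0.867) * (3)
                   = 2.6010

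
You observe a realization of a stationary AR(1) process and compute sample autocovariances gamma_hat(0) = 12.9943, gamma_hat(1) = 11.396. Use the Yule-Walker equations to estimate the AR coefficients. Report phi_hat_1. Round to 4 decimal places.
\hat\phi_{1} = 0.8770

The Yule-Walker equations for an AR(p) process read, in matrix form,
  Gamma_p phi = r_p,   with   (Gamma_p)_{ij} = gamma(|i - j|),
                       (r_p)_i = gamma(i),   i,j = 1..p.
Substitute the sample gammas (Toeplitz matrix and right-hand side of size 1):
  Gamma_p = [[12.9943]]
  r_p     = [11.396]
With p = 1 this is the single equation gamma(0) phi_1 = gamma(1):
  phi_hat_1 = gamma(1) / gamma(0) = 11.396 / 12.9943 = 0.8770.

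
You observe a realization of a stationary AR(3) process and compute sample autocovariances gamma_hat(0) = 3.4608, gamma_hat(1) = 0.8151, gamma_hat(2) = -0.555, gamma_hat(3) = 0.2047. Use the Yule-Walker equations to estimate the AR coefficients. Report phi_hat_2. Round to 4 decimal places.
\hat\phi_{2} = -0.2800

The Yule-Walker equations for an AR(p) process read, in matrix form,
  Gamma_p phi = r_p,   with   (Gamma_p)_{ij} = gamma(|i - j|),
                       (r_p)_i = gamma(i),   i,j = 1..p.
Substitute the sample gammas (Toeplitz matrix and right-hand side of size 3):
  Gamma_p = [[3.4608, 0.8151, -0.555], [0.8151, 3.4608, 0.8151], [-0.555, 0.8151, 3.4608]]
  r_p     = [0.8151, -0.555, 0.2047]
Written out (R1..R3):
  (R1) 3.4608 phi_1 + 0.8151 phi_2 - 0.555 phi_3 = 0.8151
  (R2) 0.8151 phi_1 + 3.4608 phi_2 + 0.8151 phi_3 = -0.555
  (R3) -0.555 phi_1 + 0.8151 phi_2 + 3.4608 phi_3 = 0.2047
Gaussian elimination:
  R2 <- R2 - (0.8151/3.4608) R1 = R2 - (0.235524) R1:  3.268825 phi_2 + 0.945816 phi_3 = -0.746975
  R3 <- R3 - (-0.555/3.4608) R1 = R3 - (-0.160368) R1:  0.945816 phi_2 + 3.371796 phi_3 = 0.335416
  R3 <- R3 - (0.945816/3.268825) R2 = R3 - (0.289344) R2:  3.09813 phi_3 = 0.551549
Back-substitution:
  phi_hat_3 = 0.551549 / 3.09813 = 0.178026
  phi_hat_2 = (-0.746975 - (0.945816)(0.178026)) / 3.268825 = -0.280026
  phi_hat_1 = (0.8151 - (0.8151)(-0.280026) - (-0.555)(0.178026)) / 3.4608 = 0.330026
So phi_hat = [0.3300, -0.2800, 0.1780].
Therefore phi_hat_2 = -0.2800.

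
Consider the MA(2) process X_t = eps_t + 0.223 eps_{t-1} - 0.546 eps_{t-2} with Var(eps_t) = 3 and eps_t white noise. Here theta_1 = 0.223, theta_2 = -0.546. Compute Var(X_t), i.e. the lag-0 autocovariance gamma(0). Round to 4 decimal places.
\gamma(0) = 4.0435

For an MA(q) process X_t = eps_t + sum_i theta_i eps_{t-i} with
Var(eps_t) = sigma^2, the variance is
  gamma(0) = sigma^2 * (1 + sum_i theta_i^2).
  sum_i theta_i^2 = (0.223)^2 + (-0.546)^2 = 0.049729 + 0.298116 = 0.347845.
  gamma(0) = 3 * (1 + 0.347845) = 3 * 1.347845 = 4.043535, which rounds to 4.0435.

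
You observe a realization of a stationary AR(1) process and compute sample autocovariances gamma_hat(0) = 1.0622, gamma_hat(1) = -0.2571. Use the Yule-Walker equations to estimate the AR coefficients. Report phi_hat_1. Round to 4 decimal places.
\hat\phi_{1} = -0.2420

The Yule-Walker equations for an AR(p) process read, in matrix form,
  Gamma_p phi = r_p,   with   (Gamma_p)_{ij} = gamma(|i - j|),
                       (r_p)_i = gamma(i),   i,j = 1..p.
Substitute the sample gammas (Toeplitz matrix and right-hand side of size 1):
  Gamma_p = [[1.0622]]
  r_p     = [-0.2571]
With p = 1 this is the single equation gamma(0) phi_1 = gamma(1):
  phi_hat_1 = gamma(1) / gamma(0) = -0.2571 / 1.0622 = -0.2420.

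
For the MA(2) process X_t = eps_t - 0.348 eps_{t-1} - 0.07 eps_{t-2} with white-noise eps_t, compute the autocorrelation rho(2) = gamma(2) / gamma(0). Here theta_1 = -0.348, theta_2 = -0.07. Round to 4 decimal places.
\rho(2) = -0.0622

For an MA(q) process with theta_0 = 1, the autocovariance is
  gamma(k) = sigma^2 * sum_{i=0..q-k} theta_i * theta_{i+k},
and rho(k) = gamma(k) / gamma(0). Sigma^2 cancels.
  numerator   = (1)*(-0.07) = -0.07.
  denominator = (1)^2 + (-0.348)^2 + (-0.07)^2 = 1.126004.
  rho(2) = -0.07 / 1.126004 = -0.0622.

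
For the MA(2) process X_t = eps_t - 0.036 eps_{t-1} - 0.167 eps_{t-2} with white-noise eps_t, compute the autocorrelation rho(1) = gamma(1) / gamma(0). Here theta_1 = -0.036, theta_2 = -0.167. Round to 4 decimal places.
\rho(1) = -0.0291

For an MA(q) process with theta_0 = 1, the autocovariance is
  gamma(k) = sigma^2 * sum_{i=0..q-k} theta_i * theta_{i+k},
and rho(k) = gamma(k) / gamma(0). Sigma^2 cancels.
  numerator   = (1)*(-0.036) + (-0.036)*(-0.167) = -0.029988.
  denominator = (1)^2 + (-0.036)^2 + (-0.167)^2 = 1.029185.
  rho(1) = -0.029988 / 1.029185 = -0.0291.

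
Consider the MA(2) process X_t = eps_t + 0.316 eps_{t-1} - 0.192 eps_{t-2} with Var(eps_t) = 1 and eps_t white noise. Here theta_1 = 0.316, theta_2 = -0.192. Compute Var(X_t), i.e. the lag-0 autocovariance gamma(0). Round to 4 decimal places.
\gamma(0) = 1.1367

For an MA(q) process X_t = eps_t + sum_i theta_i eps_{t-i} with
Var(eps_t) = sigma^2, the variance is
  gamma(0) = sigma^2 * (1 + sum_i theta_i^2).
  sum_i theta_i^2 = (0.316)^2 + (-0.192)^2 = 0.099856 + 0.036864 = 0.13672.
  gamma(0) = 1 * (1 + 0.13672) = 1 * 1.13672 = 1.13672, which rounds to 1.1367.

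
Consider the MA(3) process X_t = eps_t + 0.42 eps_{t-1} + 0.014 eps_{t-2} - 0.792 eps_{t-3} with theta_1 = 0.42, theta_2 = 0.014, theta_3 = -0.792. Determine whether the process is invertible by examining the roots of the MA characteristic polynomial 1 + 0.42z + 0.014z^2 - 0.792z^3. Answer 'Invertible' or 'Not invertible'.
\text{Invertible}

The MA(q) characteristic polynomial is P(z) = 1 + 0.42z + 0.014z^2 - 0.792z^3.
Invertibility requires all roots to lie outside the unit circle, i.e. |z| > 1 for every root.
Degree 3: look for a simple real root z0 first, then factor out (1 - z/z0) and solve the remaining quadratic.
Testing z0 = 1.25: P(1.25) = 1 + (0.42)(1.25) + (0.014)(1.25)^2 + (-0.792)(1.25)^3
  = 1 + (0.525) + (0.021875) + (-1.546875) = 0.  So z_0 = 1.25 is a root, |z_0| = 1.25.
Divide out the factor (1 - 0.8 z) = (1 - z/z0) (since 1/z0 = 0.8):
  P(z) = (1 - 0.8 z)(1 + (1.22) z + (0.99) z^2)
  [check: z-coef 1.22 - (0.8) = 0.42; z^2-coef 0.99 - (0.8)(1.22) = 0.014; z^3-coef -(0.8)(0.99) = -0.792.]
Remaining roots from the quadratic factor 1 + (1.22) z + (0.99) z^2:
  Set 1 + (1.22) z + (0.99) z^2 = 0, i.e. a z^2 + b z + c = 0 with a = 0.99, b = 1.22, c = 1.
  Discriminant D = b^2 - 4ac = (1.22)^2 - 4*(0.99)*1 = 1.4884 - (3.96) = -2.4716.
  D < 0, so the roots are the complex-conjugate pair z = (-b +/- i sqrt(-D)) / (2a) = -0.6162 +/- 0.794i.
  For a conjugate pair |z|^2 = z * conj(z) = (product of roots) = c/a = 1/(0.99) = 1.010101, so |z| = sqrt(1.010101) = 1.005 for both roots.
Moduli of all roots: 1.2500, 1.0050, 1.0050.
All moduli strictly greater than 1? Yes.
Verdict: Invertible.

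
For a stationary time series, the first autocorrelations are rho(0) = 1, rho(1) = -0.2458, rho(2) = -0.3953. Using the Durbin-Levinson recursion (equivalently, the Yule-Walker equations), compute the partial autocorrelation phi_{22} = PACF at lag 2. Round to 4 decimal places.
\phi_{22} = -0.4850

The PACF at lag k is phi_{kk}, the last component of the solution
to the Yule-Walker system G_k phi = r_k where
  (G_k)_{ij} = rho(|i - j|), (r_k)_i = rho(i), i,j = 1..k.
Equivalently, Durbin-Levinson gives phi_{kk} iteratively:
  phi_{11} = rho(1)
  phi_{kk} = [rho(k) - sum_{j=1..k-1} phi_{k-1,j} rho(k-j)]
            / [1 - sum_{j=1..k-1} phi_{k-1,j} rho(j)],
  phi_{k,j} = phi_{k-1,j} - phi_{kk} phi_{k-1,k-j},  j = 1..k-1.
Step k = 1:
  phi_11 = rho(1) = -0.2458.
Step k = 2:
  phi_22 = [rho(2) - phi_11 rho(1)] / [1 - phi_11 rho(1)] = [-0.3953 - (-0.2458)(-0.2458)] / [1 - (-0.2458)(-0.2458)]
         = -0.45571764 / 0.93958236 = -0.485.
Therefore phi_{22} = -0.4850.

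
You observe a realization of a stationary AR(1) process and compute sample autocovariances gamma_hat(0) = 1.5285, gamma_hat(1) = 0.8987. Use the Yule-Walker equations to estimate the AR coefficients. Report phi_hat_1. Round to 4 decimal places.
\hat\phi_{1} = 0.5880

The Yule-Walker equations for an AR(p) process read, in matrix form,
  Gamma_p phi = r_p,   with   (Gamma_p)_{ij} = gamma(|i - j|),
                       (r_p)_i = gamma(i),   i,j = 1..p.
Substitute the sample gammas (Toeplitz matrix and right-hand side of size 1):
  Gamma_p = [[1.5285]]
  r_p     = [0.8987]
With p = 1 this is the single equation gamma(0) phi_1 = gamma(1):
  phi_hat_1 = gamma(1) / gamma(0) = 0.8987 / 1.5285 = 0.5880.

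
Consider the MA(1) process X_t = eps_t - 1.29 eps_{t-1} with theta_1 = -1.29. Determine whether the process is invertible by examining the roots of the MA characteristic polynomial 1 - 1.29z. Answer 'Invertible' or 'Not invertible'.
\text{Not invertible}

The MA(q) characteristic polynomial is P(z) = 1 - 1.29z.
Invertibility requires all roots to lie outside the unit circle, i.e. |z| > 1 for every root.
This is linear in z: 1 + (-1.29) z = 0  =>  z = -1/(-1.29) = 0.775194,  |z| = 0.775194.
Moduli of all roots: 0.7752.
All moduli strictly greater than 1? No.
Verdict: Not invertible.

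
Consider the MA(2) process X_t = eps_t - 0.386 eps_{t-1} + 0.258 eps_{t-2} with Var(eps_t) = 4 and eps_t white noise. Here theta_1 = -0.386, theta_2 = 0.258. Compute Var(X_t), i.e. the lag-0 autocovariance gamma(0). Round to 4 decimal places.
\gamma(0) = 4.8622

For an MA(q) process X_t = eps_t + sum_i theta_i eps_{t-i} with
Var(eps_t) = sigma^2, the variance is
  gamma(0) = sigma^2 * (1 + sum_i theta_i^2).
  sum_i theta_i^2 = (-0.386)^2 + (0.258)^2 = 0.148996 + 0.066564 = 0.21556.
  gamma(0) = 4 * (1 + 0.21556) = 4 * 1.21556 = 4.86224, which rounds to 4.8622.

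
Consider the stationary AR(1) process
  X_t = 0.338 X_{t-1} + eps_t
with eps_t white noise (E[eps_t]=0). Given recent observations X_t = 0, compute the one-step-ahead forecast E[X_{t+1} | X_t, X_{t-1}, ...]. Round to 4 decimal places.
E[X_{t+1} \mid \mathcal F_t] = 0.0000

For an AR(p) model X_t = c + sum_i phi_i X_{t-i} + eps_t, the
one-step-ahead conditional mean is
  E[X_{t+1} | X_t, ...] = c + sum_i phi_i X_{t+1-i}.
Substitute known values:
  E[X_{t+1} | ...] = (0.338) * (0)
                   = 0.0000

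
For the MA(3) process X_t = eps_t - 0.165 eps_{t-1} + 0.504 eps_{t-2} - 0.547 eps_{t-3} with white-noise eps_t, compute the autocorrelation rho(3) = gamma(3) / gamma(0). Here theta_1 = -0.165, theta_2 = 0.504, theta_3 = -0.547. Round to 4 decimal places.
\rho(3) = -0.3461

For an MA(q) process with theta_0 = 1, the autocovariance is
  gamma(k) = sigma^2 * sum_{i=0..q-k} theta_i * theta_{i+k},
and rho(k) = gamma(k) / gamma(0). Sigma^2 cancels.
  numerator   = (1)*(-0.547) = -0.547.
  denominator = (1)^2 + (-0.165)^2 + (0.504)^2 + (-0.547)^2 = 1.58045.
  rho(3) = -0.547 / 1.58045 = -0.3461.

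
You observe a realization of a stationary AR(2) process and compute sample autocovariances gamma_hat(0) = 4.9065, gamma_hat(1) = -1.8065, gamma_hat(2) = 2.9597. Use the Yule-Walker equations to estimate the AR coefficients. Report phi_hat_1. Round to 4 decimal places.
\hat\phi_{1} = -0.1690

The Yule-Walker equations for an AR(p) process read, in matrix form,
  Gamma_p phi = r_p,   with   (Gamma_p)_{ij} = gamma(|i - j|),
                       (r_p)_i = gamma(i),   i,j = 1..p.
Substitute the sample gammas (Toeplitz matrix and right-hand side of size 2):
  Gamma_p = [[4.9065, -1.8065], [-1.8065, 4.9065]]
  r_p     = [-1.8065, 2.9597]
Written out:
  4.9065 phi_1 - 1.8065 phi_2 = -1.8065
  -1.8065 phi_1 + 4.9065 phi_2 = 2.9597
Solve by Cramer's rule:
  det = gamma(0)^2 - gamma(1)^2 = (4.9065)^2 - (-1.8065)^2 = 24.07374225 - 3.26344225 = 20.8103
  phi_hat_1 = [gamma(1) gamma(0) - gamma(1) gamma(2)] / det = [(-1.8065)(4.9065) - (-1.8065)(2.9597)] / 20.8103 = -3.5168942 / 20.8103 = -0.169
  phi_hat_2 = [gamma(0) gamma(2) - gamma(1)^2] / det = [(4.9065)(2.9597) - (-1.8065)^2] / 20.8103 = 11.2583258 / 20.8103 = 0.541
So phi_hat = [-0.1690, 0.5410].
Therefore phi_hat_1 = -0.1690.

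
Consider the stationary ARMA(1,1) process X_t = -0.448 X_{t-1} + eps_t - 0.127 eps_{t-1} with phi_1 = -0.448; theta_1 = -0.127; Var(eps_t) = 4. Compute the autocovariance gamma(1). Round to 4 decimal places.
\gamma(1) = -3.0413

Multiply the model equation by X_{t-k} and take expectations. With theta_0 = psi_0 = 1 and psi_j the MA(infinity) weights, this gives
  gamma(k) - sum_i phi_i gamma(k-i) = c_k,
  c_k = sigma^2 * sum_{j=k..q} theta_j psi_{j-k}   (c_k = 0 for k > q),
using gamma(-m) = gamma(m).
psi-weights needed (psi_j = theta_j + sum_i phi_i psi_{j-i}):
  psi_1 = theta_1 + phi_1 = -0.127 + (-0.448) = -0.575
Right-hand sides:
  c_0 = sigma^2 (1 + theta_1 psi_1) = 4 * (1 + (-0.127)(-0.575)) = 4 * 1.073025 = 4.2921
  c_1 = sigma^2 theta_1 = 4 * (-0.127) = -0.508
  c_2 = 0
Equations for k = 0 and k = 1 (AR order 1):
  gamma(0) = phi_1 gamma(1) + c_0
  gamma(1) = phi_1 gamma(0) + c_1
Substituting the second into the first: gamma(0) (1 - phi_1^2) = c_0 + phi_1 c_1, so
  gamma(0) = (c_0 + phi_1 c_1) / (1 - phi_1^2) = (4.2921 + (-0.448)(-0.508)) / (1 - (-0.448)^2) = 4.519684 / 0.799296 = 5.654581.
  gamma(1) = phi_1 gamma(0) + c_1 = (-0.448)(5.654581) + (-0.508) = -3.041252.
Therefore gamma(1) = -3.0413 (to 4 decimal places).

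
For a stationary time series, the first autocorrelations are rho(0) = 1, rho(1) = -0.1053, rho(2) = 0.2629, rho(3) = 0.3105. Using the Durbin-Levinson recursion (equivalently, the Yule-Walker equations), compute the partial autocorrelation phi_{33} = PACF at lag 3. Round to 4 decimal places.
\phi_{33} = 0.3871

The PACF at lag k is phi_{kk}, the last component of the solution
to the Yule-Walker system G_k phi = r_k where
  (G_k)_{ij} = rho(|i - j|), (r_k)_i = rho(i), i,j = 1..k.
Equivalently, Durbin-Levinson gives phi_{kk} iteratively:
  phi_{11} = rho(1)
  phi_{kk} = [rho(k) - sum_{j=1..k-1} phi_{k-1,j} rho(k-j)]
            / [1 - sum_{j=1..k-1} phi_{k-1,j} rho(j)],
  phi_{k,j} = phi_{k-1,j} - phi_{kk} phi_{k-1,k-j},  j = 1..k-1.
Step k = 1:
  phi_11 = rho(1) = -0.1053.
Step k = 2:
  phi_22 = [rho(2) - phi_11 rho(1)] / [1 - phi_11 rho(1)] = [0.2629 - (-0.1053)(-0.1053)] / [1 - (-0.1053)(-0.1053)]
         = 0.25181191 / 0.98891191 = 0.254635.
  Update: phi_21 = phi_11 - phi_22 phi_11 = -0.1053 - (0.254635)(-0.1053) = -0.078487.
Step k = 3:
  phi_33 = [rho(3) - phi_21 rho(2) - phi_22 rho(1)] / [1 - phi_21 rho(1) - phi_22 rho(2)]
    numerator   = 0.3105 - (-0.078487)(0.2629) - (0.254635)(-0.1053) = 0.35794731
    denominator = 1 - (-0.078487)(-0.1053) - (0.254635)(0.2629) = 0.9247917
  phi_33 = 0.35794731 / 0.9247917 = 0.3871.
Therefore phi_{33} = 0.3871.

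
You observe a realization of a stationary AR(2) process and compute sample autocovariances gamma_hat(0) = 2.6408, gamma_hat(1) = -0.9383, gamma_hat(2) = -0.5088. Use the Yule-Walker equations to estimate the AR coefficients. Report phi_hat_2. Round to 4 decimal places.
\hat\phi_{2} = -0.3650

The Yule-Walker equations for an AR(p) process read, in matrix form,
  Gamma_p phi = r_p,   with   (Gamma_p)_{ij} = gamma(|i - j|),
                       (r_p)_i = gamma(i),   i,j = 1..p.
Substitute the sample gammas (Toeplitz matrix and right-hand side of size 2):
  Gamma_p = [[2.6408, -0.9383], [-0.9383, 2.6408]]
  r_p     = [-0.9383, -0.5088]
Written out:
  2.6408 phi_1 - 0.9383 phi_2 = -0.9383
  -0.9383 phi_1 + 2.6408 phi_2 = -0.5088
Solve by Cramer's rule:
  det = gamma(0)^2 - gamma(1)^2 = (2.6408)^2 - (-0.9383)^2 = 6.97382464 - 0.88040689 = 6.09341775
  phi_hat_1 = [gamma(1) gamma(0) - gamma(1) gamma(2)] / det = [(-0.9383)(2.6408) - (-0.9383)(-0.5088)] / 6.09341775 = -2.95526968 / 6.09341775 = -0.485
  phi_hat_2 = [gamma(0) gamma(2) - gamma(1)^2] / det = [(2.6408)(-0.5088) - (-0.9383)^2] / 6.09341775 = -2.22404593 / 6.09341775 = -0.365
So phi_hat = [-0.4850, -0.3650].
Therefore phi_hat_2 = -0.3650.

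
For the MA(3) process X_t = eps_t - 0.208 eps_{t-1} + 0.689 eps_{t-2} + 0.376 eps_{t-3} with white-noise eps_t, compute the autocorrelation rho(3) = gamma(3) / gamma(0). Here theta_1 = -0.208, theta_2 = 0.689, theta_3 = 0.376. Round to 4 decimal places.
\rho(3) = 0.2266

For an MA(q) process with theta_0 = 1, the autocovariance is
  gamma(k) = sigma^2 * sum_{i=0..q-k} theta_i * theta_{i+k},
and rho(k) = gamma(k) / gamma(0). Sigma^2 cancels.
  numerator   = (1)*(0.376) = 0.376.
  denominator = (1)^2 + (-0.208)^2 + (0.689)^2 + (0.376)^2 = 1.659361.
  rho(3) = 0.376 / 1.659361 = 0.2266.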